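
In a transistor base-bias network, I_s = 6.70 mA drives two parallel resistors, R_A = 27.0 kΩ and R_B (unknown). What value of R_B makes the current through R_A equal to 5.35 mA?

R_B ≈ 107 kΩ

Two-branch current divider: I_A = I_s · R_B/(R_A + R_B).
With f = 0.7985, R_B = R_A · f/(1−f) = 27.0 × 3.963 = 107.0 kΩ.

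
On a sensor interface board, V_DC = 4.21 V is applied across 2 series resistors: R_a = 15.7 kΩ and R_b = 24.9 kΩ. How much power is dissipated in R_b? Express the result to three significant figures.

The common current is I = 4.21/40.60 = 0.1037 mA.
P(R_b) = I²·R_b = (0.1037)² × 24.9 = 0.2677 mW.

P ≈ 0.268 mW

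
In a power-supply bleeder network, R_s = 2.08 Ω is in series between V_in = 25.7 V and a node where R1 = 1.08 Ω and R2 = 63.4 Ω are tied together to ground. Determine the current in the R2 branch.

I ≈ 0.137 A

Parallel bank: R_p = 1/(1/1.08 + 1/63.4) = 1.062 Ω.
Node voltage V_A = V_in · R_p/(R_s + R_p) = 25.7 × 0.3380 = 8.686 V.
I(R2) = V_A / R2 = 8.686/63.4 = 0.1370 A.
(Check via current divider: I_total = 8.180 A; share G_k/ΣG = 0.01675 → same result.)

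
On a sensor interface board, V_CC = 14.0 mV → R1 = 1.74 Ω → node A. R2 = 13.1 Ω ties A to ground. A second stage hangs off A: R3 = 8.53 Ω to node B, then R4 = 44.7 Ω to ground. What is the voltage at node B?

V_B ≈ 10.1 mV

Node A sees R2 in parallel with the series input of stage 2, R3 + R4 = 53.23 Ω.
Effective lower resistance at A: R2 ‖ 53.23 = 10.51 Ω.
So V_A = 14.0 × 0.8580 = 12.01 mV.
V_B = V_A × 0.8398 = 10.09 mV.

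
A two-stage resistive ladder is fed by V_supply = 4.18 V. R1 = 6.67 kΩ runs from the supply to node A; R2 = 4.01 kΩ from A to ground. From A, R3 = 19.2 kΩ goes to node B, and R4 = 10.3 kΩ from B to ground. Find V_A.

Looking into the second stage from A: R3 + R4 = 29.50 kΩ appears in parallel with R2.
Effective lower resistance at A: R2 ‖ 29.50 = 3.530 kΩ.
So V_A = 4.18 × 0.3461 = 1.447 V.

V_A ≈ 1.45 V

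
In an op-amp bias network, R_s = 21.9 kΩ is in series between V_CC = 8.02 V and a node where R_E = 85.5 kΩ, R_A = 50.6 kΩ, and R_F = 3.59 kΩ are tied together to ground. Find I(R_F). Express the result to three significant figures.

I ≈ 0.287 mA

Equivalent of the parallel group: R_p = 3.226 kΩ.
V_A = 8.02 × 3.226/25.13 = 1.030 V.
I(R_F) = V_A / R_F = 1.030/3.59 = 0.2868 mA.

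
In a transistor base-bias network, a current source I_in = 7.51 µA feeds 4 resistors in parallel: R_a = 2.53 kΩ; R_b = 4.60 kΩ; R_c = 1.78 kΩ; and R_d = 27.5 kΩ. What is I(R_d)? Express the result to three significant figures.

Conductances: ΣG = 1/2.53 + 1/4.60 + 1/1.78 + 1/27.5 = 1.211 (1/kΩ).
R_d takes the fraction G_k/ΣG = 0.03636/1.211 = 0.03003, so I = 7.51 × 0.03003 = 0.2255 µA.

I ≈ 0.226 µA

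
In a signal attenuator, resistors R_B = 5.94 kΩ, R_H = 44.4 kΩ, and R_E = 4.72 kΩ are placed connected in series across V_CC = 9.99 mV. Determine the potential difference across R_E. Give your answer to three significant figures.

V ≈ 0.856 mV

Total series resistance ΣR = 5.94 + 44.4 + 4.72 = 55.06 kΩ.
Voltage divider: V = V_CC · (4.720 / 55.06) = 9.99 × 0.08572 = 0.8564 mV.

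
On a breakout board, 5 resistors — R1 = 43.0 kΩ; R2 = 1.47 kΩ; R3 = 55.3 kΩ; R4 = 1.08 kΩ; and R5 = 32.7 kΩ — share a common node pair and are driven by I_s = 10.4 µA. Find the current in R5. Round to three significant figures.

I ≈ 0.190 µA

Total conductance ΣG = 1/43.0 + 1/1.47 + 1/55.3 + 1/1.08 + 1/32.7 = 1.678 (units of 1/kΩ).
R5 takes the fraction G_k/ΣG = 0.03058/1.678 = 0.01822, so I = 10.4 × 0.01822 = 0.1895 µA.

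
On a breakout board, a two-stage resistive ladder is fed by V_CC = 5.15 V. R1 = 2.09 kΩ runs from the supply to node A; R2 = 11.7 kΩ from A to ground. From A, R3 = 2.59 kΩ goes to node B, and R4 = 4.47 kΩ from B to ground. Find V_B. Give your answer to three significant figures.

V_B ≈ 2.21 V

Node A sees R2 in parallel with the series input of stage 2, R3 + R4 = 7.060 kΩ.
Effective lower resistance at A: R2 ‖ 7.060 = 4.403 kΩ.
First divider: V_A = V_CC · 4.403/(2.09 + 4.403) = 3.492 V.
Then the unloaded second divider: V_B = V_A × R4/(R3+R4) = 3.492 × 0.6331 = 2.211 V.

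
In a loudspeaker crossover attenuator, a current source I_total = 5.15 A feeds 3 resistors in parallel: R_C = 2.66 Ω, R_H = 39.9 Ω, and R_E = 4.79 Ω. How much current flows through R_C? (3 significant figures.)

ΣG = 1/2.66 + 1/39.9 + 1/4.79 = 0.6098.
R_C takes the fraction G_k/ΣG = 0.3759/0.6098 = 0.6165, so I = 5.15 × 0.6165 = 3.175 A.

I ≈ 3.18 A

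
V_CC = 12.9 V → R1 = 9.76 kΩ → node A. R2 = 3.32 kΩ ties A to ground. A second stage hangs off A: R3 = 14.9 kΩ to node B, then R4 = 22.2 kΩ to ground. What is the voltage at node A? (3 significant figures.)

Node A sees R2 in parallel with the series input of stage 2, R3 + R4 = 37.10 kΩ.
Effective lower resistance at A: R2 ‖ 37.10 = 3.047 kΩ.
First divider: V_A = V_CC · 3.047/(9.76 + 3.047) = 3.069 V.

V_A ≈ 3.07 V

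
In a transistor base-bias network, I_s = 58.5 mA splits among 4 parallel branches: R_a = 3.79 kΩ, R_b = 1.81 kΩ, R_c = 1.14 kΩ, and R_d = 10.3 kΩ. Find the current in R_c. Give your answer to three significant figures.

I ≈ 28.7 mA

Conductances: ΣG = 1/3.79 + 1/1.81 + 1/1.14 + 1/10.3 = 1.791 (1/kΩ).
By the current-divider rule, I = I_s · G_k/ΣG = 58.5 × 0.4899 = 28.66 mA.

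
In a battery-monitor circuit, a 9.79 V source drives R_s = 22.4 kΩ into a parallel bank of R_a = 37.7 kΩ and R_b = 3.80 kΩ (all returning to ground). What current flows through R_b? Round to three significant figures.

I ≈ 0.344 mA

Equivalent of the parallel group: R_p = 3.452 kΩ.
V_A = 9.79 × 3.452/25.85 = 1.307 V.
Branch current I = V_A/R_b = 1.307/3.80 = 0.3440 mA.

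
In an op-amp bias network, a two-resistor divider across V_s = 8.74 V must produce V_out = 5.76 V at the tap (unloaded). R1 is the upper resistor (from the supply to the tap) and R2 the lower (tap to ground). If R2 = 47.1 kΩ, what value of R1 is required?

V_out/V_s = R2/(R1+R2) = 0.6590.
So R1 = R2 · (V_s/V_out − 1) = 47.1 × (8.74/5.76 − 1) = 47.1 × 0.5174 = 24.37 kΩ.

R1 ≈ 24.4 kΩ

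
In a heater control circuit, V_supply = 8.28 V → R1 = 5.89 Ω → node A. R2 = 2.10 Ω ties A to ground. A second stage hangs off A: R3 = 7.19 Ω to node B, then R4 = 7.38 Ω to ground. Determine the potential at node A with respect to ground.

Node A sees R2 in parallel with the series input of stage 2, R3 + R4 = 14.57 Ω.
R2 ‖ (R3+R4) = 1.835 Ω.
V_A = 8.28 × 1.835/(5.89 + 1.835) = 1.967 V.

V_A ≈ 1.97 V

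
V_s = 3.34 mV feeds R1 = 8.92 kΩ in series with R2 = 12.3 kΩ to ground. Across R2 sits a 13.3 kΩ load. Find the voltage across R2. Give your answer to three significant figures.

V_out ≈ 1.39 mV

R2 ‖ R_L = (12.3 × 13.3)/(12.3 + 13.3) = 6.390 kΩ.
Voltage divider with the loaded lower leg: V_out = 3.34 × 6.390/(8.92 + 6.390) = 3.34 × 0.4174 = 1.394 mV.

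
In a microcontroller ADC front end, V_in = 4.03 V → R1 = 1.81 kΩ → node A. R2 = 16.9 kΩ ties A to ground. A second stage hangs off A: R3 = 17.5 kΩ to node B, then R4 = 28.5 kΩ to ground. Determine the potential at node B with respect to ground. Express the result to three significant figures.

Node A sees R2 in parallel with the series input of stage 2, R3 + R4 = 46.00 kΩ.
R2 ‖ (R3+R4) = 12.36 kΩ.
First divider: V_A = V_in · 12.36/(1.81 + 12.36) = 3.515 V.
Then the unloaded second divider: V_B = V_A × R4/(R3+R4) = 3.515 × 0.6196 = 2.178 V.

V_B ≈ 2.18 V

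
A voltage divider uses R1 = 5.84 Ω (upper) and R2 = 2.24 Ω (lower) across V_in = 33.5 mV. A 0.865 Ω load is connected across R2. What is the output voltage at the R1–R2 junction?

V_out ≈ 3.23 mV

The load sits in parallel with R2, giving an effective lower resistance R2' = R2·R_L/(R2+R_L) = 0.6240 Ω.
Then V_out = V_in · R2'/(R1 + R2') = 33.5 × 0.6240/6.464 = 3.234 mV.
(Unloaded it would be 9.29 mV; the load pulls it down.)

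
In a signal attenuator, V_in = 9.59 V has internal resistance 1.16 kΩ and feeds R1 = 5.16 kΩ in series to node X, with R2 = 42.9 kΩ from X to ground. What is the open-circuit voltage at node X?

V_th ≈ 8.36 V

R1' = 1.16 + 5.16 = 6.320 kΩ (source resistance + R1).
With X open, the divider is unloaded: V_th = 9.59 × 42.9/49.22 = 8.359 V.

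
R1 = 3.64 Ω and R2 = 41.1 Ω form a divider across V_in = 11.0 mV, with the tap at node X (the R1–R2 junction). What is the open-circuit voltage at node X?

V_th ≈ 10.1 mV

With X open, the divider is unloaded: V_th = 11.0 × 41.1/44.74 = 10.11 mV.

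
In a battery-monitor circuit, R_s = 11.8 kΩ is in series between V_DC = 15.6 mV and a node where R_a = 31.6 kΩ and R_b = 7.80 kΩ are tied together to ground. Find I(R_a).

Combine the parallel branches: R_p = (1/31.6 + 1/7.80)⁻¹ = 6.256 kΩ.
V_A by voltage divider: V_A = 15.6 × 6.256/(11.8 + 6.256) = 5.405 mV.
Branch current I = V_A/R_a = 5.405/31.6 = 0.1710 µA.
(Check via current divider: I_total = 0.8640 µA; share G_k/ΣG = 0.1980 → same result.)

I ≈ 0.171 µA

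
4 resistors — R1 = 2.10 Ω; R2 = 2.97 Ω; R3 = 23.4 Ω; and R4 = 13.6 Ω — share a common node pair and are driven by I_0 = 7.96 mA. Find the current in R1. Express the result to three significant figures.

I ≈ 4.08 mA

ΣG = 1/2.10 + 1/2.97 + 1/23.4 + 1/13.6 = 0.9292.
By the current-divider rule, I = I_0 · G_k/ΣG = 7.96 × 0.5125 = 4.079 mA.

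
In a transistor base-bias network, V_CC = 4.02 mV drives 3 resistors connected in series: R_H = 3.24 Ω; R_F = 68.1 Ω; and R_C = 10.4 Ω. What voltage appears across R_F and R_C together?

V ≈ 3.86 mV

Series total: ΣR = 3.24 + 68.1 + 10.4 = 81.74 Ω.
R_{R_F..R_C} = 68.1 + 10.4 = 78.50 Ω.
V = V_CC · R/ΣR = 4.02 × 0.9604 = 3.861 mV.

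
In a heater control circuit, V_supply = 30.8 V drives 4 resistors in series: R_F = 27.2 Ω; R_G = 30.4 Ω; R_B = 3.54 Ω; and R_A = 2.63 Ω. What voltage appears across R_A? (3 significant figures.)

Series total: ΣR = 27.2 + 30.4 + 3.54 + 2.63 = 63.77 Ω.
By the voltage-divider rule, V = 30.8 × 2.630/63.77 = 1.270 V.

V ≈ 1.27 V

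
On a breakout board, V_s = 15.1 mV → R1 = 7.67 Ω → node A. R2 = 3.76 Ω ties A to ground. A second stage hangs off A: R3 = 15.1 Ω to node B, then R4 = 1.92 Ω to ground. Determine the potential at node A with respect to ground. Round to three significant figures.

Node A sees R2 in parallel with the series input of stage 2, R3 + R4 = 17.02 Ω.
Effective lower resistance at A: R2 ‖ 17.02 = 3.080 Ω.
First divider: V_A = V_s · 3.080/(7.67 + 3.080) = 4.326 mV.

V_A ≈ 4.33 mV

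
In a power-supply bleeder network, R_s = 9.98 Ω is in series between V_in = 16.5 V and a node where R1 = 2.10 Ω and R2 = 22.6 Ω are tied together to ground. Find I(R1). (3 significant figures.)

Parallel bank: R_p = 1/(1/2.10 + 1/22.6) = 1.921 Ω.
V_A by voltage divider: V_A = 16.5 × 1.921/(9.98 + 1.921) = 2.664 V.
I(R1) = V_A / R1 = 2.664/2.10 = 1.269 A.
(Check via current divider: I_total = 1.386 A; share G_k/ΣG = 0.9150 → same result.)

I ≈ 1.27 A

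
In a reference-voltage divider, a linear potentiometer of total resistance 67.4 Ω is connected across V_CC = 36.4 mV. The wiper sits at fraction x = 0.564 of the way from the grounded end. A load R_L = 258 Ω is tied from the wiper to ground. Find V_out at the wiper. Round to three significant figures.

The pot divides into 29.39 Ω above the wiper and 38.01 Ω below.
Lower segment in parallel with the load: 38.01 ‖ 258 = 33.13 Ω.
Loaded-divider output: V_out = 36.4 × 0.5300 = 19.29 mV.

V_out ≈ 19.3 mV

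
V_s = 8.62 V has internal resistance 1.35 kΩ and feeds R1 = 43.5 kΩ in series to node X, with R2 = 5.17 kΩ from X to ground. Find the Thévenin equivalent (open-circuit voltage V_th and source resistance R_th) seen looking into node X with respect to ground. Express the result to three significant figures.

V_th ≈ 0.891 V, R_th ≈ 4.64 kΩ

R1' = 1.35 + 43.5 = 44.85 kΩ (source resistance + R1).
V_th is the unloaded tap voltage: V_s · R2/(R1'+R2) = 8.62 × 0.1034 = 0.8910 V.
With V_s suppressed (replaced by a short), R_th = R1' ‖ R2 = (44.85 × 5.17)/(44.85 + 5.17) = 4.636 kΩ.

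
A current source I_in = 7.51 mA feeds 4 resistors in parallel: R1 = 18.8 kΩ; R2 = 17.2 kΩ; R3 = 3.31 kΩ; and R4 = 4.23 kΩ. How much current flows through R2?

I ≈ 0.672 mA

Total conductance ΣG = 1/18.8 + 1/17.2 + 1/3.31 + 1/4.23 = 0.6499 (units of 1/kΩ).
R2 takes the fraction G_k/ΣG = 0.05814/0.6499 = 0.08947, so I = 7.51 × 0.08947 = 0.6719 mA.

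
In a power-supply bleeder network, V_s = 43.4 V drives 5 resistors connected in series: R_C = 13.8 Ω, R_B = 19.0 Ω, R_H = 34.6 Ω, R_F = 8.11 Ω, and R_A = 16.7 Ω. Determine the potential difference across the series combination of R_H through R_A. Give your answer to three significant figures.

Series total: ΣR = 13.8 + 19.0 + 34.6 + 8.11 + 16.7 = 92.21 Ω.
R_{R_H..R_A} = 34.6 + 8.11 + 16.7 = 59.41 Ω.
Voltage divider: V = V_s · (59.41 / 92.21) = 43.4 × 0.6443 = 27.96 V.

V ≈ 28.0 V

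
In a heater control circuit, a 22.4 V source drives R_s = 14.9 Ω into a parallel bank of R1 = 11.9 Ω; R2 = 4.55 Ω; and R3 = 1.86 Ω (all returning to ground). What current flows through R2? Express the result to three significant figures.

Combine the parallel branches: R_p = (1/11.9 + 1/4.55 + 1/1.86)⁻¹ = 1.188 Ω.
V_A by voltage divider: V_A = 22.4 × 1.188/(14.9 + 1.188) = 1.655 V.
I(R2) = V_A / R2 = 1.655/4.55 = 0.3637 A.

I ≈ 0.364 A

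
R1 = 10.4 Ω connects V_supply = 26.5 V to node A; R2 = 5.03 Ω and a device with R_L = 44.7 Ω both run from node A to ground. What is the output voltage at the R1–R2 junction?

The load sits in parallel with R2, giving an effective lower resistance R2' = R2·R_L/(R2+R_L) = 4.521 Ω.
Voltage divider with the loaded lower leg: V_out = 26.5 × 4.521/(10.4 + 4.521) = 26.5 × 0.3030 = 8.030 V.

V_out ≈ 8.03 V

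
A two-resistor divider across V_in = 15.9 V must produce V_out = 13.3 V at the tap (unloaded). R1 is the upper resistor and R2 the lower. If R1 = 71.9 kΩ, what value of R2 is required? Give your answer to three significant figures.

R2 ≈ 368 kΩ

Required fraction k = V_out/V_in = 0.8365.
Rearranging, R2 = R1·k/(1−k) = 71.9 × 5.115 = 367.8 kΩ.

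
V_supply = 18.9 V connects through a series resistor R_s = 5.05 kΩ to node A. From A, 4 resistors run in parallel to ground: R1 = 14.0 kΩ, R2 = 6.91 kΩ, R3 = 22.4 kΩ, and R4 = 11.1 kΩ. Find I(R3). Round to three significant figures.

Combine the parallel branches: R_p = (1/14.0 + 1/6.91 + 1/22.4 + 1/11.1)⁻¹ = 2.850 kΩ.
Node voltage V_A = V_supply · R_p/(R_s + R_p) = 18.9 × 0.3608 = 6.818 V.
I(R3) = V_A / R3 = 6.818/22.4 = 0.3044 mA.

I ≈ 0.304 mA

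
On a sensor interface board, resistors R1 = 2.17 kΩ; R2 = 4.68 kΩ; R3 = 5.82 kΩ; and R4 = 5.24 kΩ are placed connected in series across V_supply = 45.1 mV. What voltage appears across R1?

Series total: ΣR = 2.17 + 4.68 + 5.82 + 5.24 = 17.91 kΩ.
V = V_supply · R/ΣR = 45.1 × 0.1212 = 5.464 mV.

V ≈ 5.46 mV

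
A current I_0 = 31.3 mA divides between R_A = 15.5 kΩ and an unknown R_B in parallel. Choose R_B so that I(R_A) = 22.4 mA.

Two-branch current divider: I_A = I_0 · R_B/(R_A + R_B).
With f = 0.7157, R_B = R_A · f/(1−f) = 15.5 × 2.517 = 39.01 kΩ.

R_B ≈ 39.0 kΩ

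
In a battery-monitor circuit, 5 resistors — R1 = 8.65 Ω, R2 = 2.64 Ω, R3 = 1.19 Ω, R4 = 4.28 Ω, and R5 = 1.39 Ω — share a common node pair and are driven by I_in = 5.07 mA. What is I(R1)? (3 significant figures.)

ΣG = 1/8.65 + 1/2.64 + 1/1.19 + 1/4.28 + 1/1.39 = 2.288.
R1 takes the fraction G_k/ΣG = 0.1156/2.288 = 0.05053, so I = 5.07 × 0.05053 = 0.2562 mA.

I ≈ 0.256 mA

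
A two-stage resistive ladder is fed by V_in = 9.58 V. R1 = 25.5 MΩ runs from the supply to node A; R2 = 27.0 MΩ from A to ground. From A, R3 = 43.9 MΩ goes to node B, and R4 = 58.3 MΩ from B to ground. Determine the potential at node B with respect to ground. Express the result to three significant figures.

Node A sees R2 in parallel with the series input of stage 2, R3 + R4 = 102.2 MΩ.
Effective lower resistance at A: R2 ‖ 102.2 = 21.36 MΩ.
So V_A = 9.58 × 0.4558 = 4.367 V.
V_B = V_A × 0.5705 = 2.491 V.

V_B ≈ 2.49 V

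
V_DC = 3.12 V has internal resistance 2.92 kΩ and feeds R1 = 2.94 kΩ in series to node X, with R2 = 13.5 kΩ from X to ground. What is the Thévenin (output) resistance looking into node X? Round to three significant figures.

R1' = 2.92 + 2.94 = 5.860 kΩ (source resistance + R1).
Looking into X with the source shorted: R_th = R1'·R2/(R1'+R2) = 5.860 × 13.5/19.36 = 4.086 kΩ.

R_th ≈ 4.09 kΩ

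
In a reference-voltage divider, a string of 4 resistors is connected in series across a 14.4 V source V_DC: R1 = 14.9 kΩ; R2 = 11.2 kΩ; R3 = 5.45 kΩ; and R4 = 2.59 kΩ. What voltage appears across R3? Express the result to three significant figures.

V ≈ 2.30 V

ΣR = 14.9 + 11.2 + 5.45 + 2.59 = 34.14 kΩ.
Voltage divider: V = V_DC · (5.450 / 34.14) = 14.4 × 0.1596 = 2.299 V.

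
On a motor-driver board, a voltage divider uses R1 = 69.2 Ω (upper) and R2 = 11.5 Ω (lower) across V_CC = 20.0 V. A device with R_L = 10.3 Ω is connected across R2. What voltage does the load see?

First combine the lower leg with the load: R2 ‖ R_L = 5.433 Ω.
Voltage divider with the loaded lower leg: V_out = 20.0 × 5.433/(69.2 + 5.433) = 20.0 × 0.07280 = 1.456 V.
(Unloaded it would be 2.85 V; the load pulls it down.)

V_out ≈ 1.46 V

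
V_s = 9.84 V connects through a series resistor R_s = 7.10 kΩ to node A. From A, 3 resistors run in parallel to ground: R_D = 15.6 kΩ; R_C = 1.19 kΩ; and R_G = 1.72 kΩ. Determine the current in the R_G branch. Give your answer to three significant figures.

Parallel bank: R_p = 1/(1/15.6 + 1/1.19 + 1/1.72) = 0.6730 kΩ.
V_A by voltage divider: V_A = 9.84 × 0.6730/(7.10 + 0.6730) = 0.8520 V.
I(R_G) = V_A / R_G = 0.8520/1.72 = 0.4953 mA.

I ≈ 0.495 mA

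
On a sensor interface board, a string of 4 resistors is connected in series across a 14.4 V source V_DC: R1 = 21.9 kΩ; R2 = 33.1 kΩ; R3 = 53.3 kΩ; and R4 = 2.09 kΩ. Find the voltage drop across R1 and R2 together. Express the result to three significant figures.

V ≈ 7.17 V

Total series resistance ΣR = 21.9 + 33.1 + 53.3 + 2.09 = 110.4 kΩ.
R_{R1..R2} = 21.9 + 33.1 = 55.00 kΩ.
Voltage divider: V = V_DC · (55.00 / 110.4) = 14.4 × 0.4982 = 7.175 V.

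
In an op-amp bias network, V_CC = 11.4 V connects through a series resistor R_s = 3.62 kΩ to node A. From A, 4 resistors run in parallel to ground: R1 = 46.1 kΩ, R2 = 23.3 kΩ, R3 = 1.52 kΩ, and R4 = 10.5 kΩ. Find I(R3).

Equivalent of the parallel group: R_p = 1.223 kΩ.
V_A = 11.4 × 1.223/4.843 = 2.879 V.
I(R3) = V_A / R3 = 2.879/1.52 = 1.894 mA.

I ≈ 1.89 mA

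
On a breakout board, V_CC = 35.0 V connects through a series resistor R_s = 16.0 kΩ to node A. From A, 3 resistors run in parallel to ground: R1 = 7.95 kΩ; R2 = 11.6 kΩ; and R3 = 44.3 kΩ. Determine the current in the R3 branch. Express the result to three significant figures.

I ≈ 0.166 mA

Parallel bank: R_p = 1/(1/7.95 + 1/11.6 + 1/44.3) = 4.263 kΩ.
V_A by voltage divider: V_A = 35.0 × 4.263/(16.0 + 4.263) = 7.364 V.
Branch current I = V_A/R3 = 7.364/44.3 = 0.1662 mA.
(Equivalently: I_total = 1.727 mA, then current-divider fraction G_k/ΣG = 0.09623.)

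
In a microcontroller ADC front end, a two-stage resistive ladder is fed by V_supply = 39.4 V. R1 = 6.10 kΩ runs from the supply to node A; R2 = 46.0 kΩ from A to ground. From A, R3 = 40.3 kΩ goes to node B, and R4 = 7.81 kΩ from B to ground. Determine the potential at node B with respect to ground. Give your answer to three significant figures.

V_B ≈ 5.08 V

Node A sees R2 in parallel with the series input of stage 2, R3 + R4 = 48.11 kΩ.
Effective lower resistance at A: R2 ‖ 48.11 = 23.52 kΩ.
So V_A = 39.4 × 0.7940 = 31.28 V.
Stage 2 is unloaded, so V_B = V_A · R4/(R3+R4) = 31.28 × 7.81/48.11 = 5.079 V.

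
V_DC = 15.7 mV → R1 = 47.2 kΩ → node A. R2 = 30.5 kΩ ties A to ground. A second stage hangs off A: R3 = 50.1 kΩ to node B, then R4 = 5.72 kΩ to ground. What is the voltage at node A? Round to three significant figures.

V_A ≈ 4.63 mV

Looking into the second stage from A: R3 + R4 = 55.82 kΩ appears in parallel with R2.
Effective lower resistance at A: R2 ‖ 55.82 = 19.72 kΩ.
V_A = 15.7 × 19.72/(47.2 + 19.72) = 4.627 mV.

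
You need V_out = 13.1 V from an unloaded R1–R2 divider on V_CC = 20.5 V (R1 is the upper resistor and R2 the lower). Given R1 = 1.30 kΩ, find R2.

R2 ≈ 2.30 kΩ

Required fraction k = V_out/V_CC = 0.6390.
R2 = R1 · 0.6390/(1 − 0.6390) = 2.301 kΩ.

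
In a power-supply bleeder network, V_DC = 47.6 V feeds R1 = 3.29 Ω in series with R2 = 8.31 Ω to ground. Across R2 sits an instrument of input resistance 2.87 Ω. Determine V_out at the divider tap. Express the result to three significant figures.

V_out ≈ 18.7 V

R2 ‖ R_L = (8.31 × 2.87)/(8.31 + 2.87) = 2.133 Ω.
Now apply the divider: V_out = 47.6 × 0.3934 = 18.72 V.
(Unloaded it would be 34.1 V; the load pulls it down.)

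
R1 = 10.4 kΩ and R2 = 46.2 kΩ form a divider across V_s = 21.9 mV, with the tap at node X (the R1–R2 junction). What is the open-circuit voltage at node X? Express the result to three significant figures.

Open-circuit (no load on X): V_th = V_s · R2/(R1 + R2) = 21.9 × 46.2/(10.40 + 46.2) = 17.88 mV.

V_th ≈ 17.9 mV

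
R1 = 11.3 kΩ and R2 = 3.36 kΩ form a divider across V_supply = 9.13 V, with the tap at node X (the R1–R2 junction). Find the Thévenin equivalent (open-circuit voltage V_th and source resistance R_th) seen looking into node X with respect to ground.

V_th is the unloaded tap voltage: V_supply · R2/(R1+R2) = 9.13 × 0.2292 = 2.093 V.
With V_supply suppressed (replaced by a short), R_th = R1 ‖ R2 = (11.30 × 3.36)/(11.30 + 3.36) = 2.590 kΩ.

V_th ≈ 2.09 V, R_th ≈ 2.59 kΩ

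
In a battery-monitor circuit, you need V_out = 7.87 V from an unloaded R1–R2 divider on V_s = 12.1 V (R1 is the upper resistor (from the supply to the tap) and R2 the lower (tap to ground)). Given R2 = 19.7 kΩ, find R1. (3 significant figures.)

V_out/V_s = R2/(R1+R2) = 0.6504.
Rearranging, R1 = R2·(1−k)/k = 19.7 × 0.5375 = 10.59 kΩ.

R1 ≈ 10.6 kΩ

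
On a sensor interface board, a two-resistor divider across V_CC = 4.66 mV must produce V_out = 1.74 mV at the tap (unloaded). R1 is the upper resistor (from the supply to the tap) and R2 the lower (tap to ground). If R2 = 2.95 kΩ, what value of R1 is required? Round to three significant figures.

R1 ≈ 4.95 kΩ

Required fraction k = V_out/V_CC = 0.3734.
So R1 = R2 · (V_CC/V_out − 1) = 2.95 × (4.66/1.74 − 1) = 2.95 × 1.678 = 4.951 kΩ.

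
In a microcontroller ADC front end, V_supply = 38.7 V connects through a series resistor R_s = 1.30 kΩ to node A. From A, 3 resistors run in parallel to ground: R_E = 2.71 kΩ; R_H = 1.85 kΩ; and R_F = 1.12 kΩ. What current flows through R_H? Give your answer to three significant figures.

I ≈ 6.26 mA

Combine the parallel branches: R_p = (1/2.71 + 1/1.85 + 1/1.12)⁻¹ = 0.5548 kΩ.
Node voltage V_A = V_supply · R_p/(R_s + R_p) = 38.7 × 0.2991 = 11.58 V.
I(R_H) = V_A / R_H = 11.58/1.85 = 6.257 mA.
(Equivalently: I_total = 20.86 mA, then current-divider fraction G_k/ΣG = 0.2999.)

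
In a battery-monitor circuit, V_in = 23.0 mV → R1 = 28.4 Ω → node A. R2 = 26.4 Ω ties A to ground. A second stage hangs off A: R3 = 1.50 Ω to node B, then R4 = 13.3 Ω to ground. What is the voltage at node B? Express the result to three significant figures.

V_B ≈ 5.17 mV

The second stage (R3 + R4 = 14.80 Ω) loads node A in parallel with R2.
R2 ‖ (R3+R4) = 9.483 Ω.
First divider: V_A = V_in · 9.483/(28.4 + 9.483) = 5.758 mV.
V_B = V_A × 0.8986 = 5.174 mV.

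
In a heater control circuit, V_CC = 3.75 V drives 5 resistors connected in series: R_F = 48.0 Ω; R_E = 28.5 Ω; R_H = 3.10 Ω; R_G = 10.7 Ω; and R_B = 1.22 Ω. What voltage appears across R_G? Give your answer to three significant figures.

V ≈ 0.438 V

Total series resistance ΣR = 48.0 + 28.5 + 3.10 + 10.7 + 1.22 = 91.52 Ω.
By the voltage-divider rule, V = 3.75 × 10.70/91.52 = 0.4384 V.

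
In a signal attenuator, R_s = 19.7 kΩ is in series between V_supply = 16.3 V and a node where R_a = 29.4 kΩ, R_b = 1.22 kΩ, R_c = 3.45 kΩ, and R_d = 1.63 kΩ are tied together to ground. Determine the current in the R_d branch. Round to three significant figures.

Combine the parallel branches: R_p = (1/29.4 + 1/1.22 + 1/3.45 + 1/1.63)⁻¹ = 0.5691 kΩ.
V_A = 16.3 × 0.5691/20.27 = 0.4577 V.
I(R_d) = V_A / R_d = 0.4577/1.63 = 0.2808 mA.

I ≈ 0.281 mA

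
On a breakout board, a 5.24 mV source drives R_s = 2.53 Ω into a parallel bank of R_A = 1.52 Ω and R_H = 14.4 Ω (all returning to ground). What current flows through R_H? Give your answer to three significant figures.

I ≈ 0.128 mA

Combine the parallel branches: R_p = (1/1.52 + 1/14.4)⁻¹ = 1.375 Ω.
Node voltage V_A = V_supply · R_p/(R_s + R_p) = 5.24 × 0.3521 = 1.845 mV.
Branch current I = V_A/R_H = 1.845/14.4 = 0.1281 mA.
(Equivalently: I_total = 1.342 mA, then current-divider fraction G_k/ΣG = 0.09548.)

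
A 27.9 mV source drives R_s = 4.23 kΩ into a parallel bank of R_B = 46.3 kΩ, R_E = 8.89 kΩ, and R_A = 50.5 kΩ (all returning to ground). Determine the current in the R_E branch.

Combine the parallel branches: R_p = (1/46.3 + 1/8.89 + 1/50.5)⁻¹ = 6.498 kΩ.
Node voltage V_A = V_in · R_p/(R_s + R_p) = 27.9 × 0.6057 = 16.90 mV.
I(R_E) = V_A / R_E = 16.90/8.89 = 1.901 µA.
(Check via current divider: I_total = 2.601 µA; share G_k/ΣG = 0.7310 → same result.)

I ≈ 1.90 µA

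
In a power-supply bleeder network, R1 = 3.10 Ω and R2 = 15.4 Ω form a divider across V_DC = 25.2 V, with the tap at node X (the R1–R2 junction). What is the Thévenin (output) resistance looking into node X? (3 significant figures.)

R_th ≈ 2.58 Ω

With V_DC suppressed (replaced by a short), R_th = R1 ‖ R2 = (3.100 × 15.4)/(3.100 + 15.4) = 2.581 Ω.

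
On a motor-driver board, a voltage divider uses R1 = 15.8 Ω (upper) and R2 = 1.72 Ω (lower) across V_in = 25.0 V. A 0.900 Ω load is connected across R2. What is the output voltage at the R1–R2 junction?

V_out ≈ 0.901 V

First combine the lower leg with the load: R2 ‖ R_L = 0.5908 Ω.
Voltage divider with the loaded lower leg: V_out = 25.0 × 0.5908/(15.8 + 0.5908) = 25.0 × 0.03605 = 0.9012 V.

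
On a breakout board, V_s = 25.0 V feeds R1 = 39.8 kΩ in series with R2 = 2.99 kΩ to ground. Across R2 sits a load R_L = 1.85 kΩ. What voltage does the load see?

First combine the lower leg with the load: R2 ‖ R_L = 1.143 kΩ.
Voltage divider with the loaded lower leg: V_out = 25.0 × 1.143/(39.8 + 1.143) = 25.0 × 0.02791 = 0.6978 V.
(Unloaded it would be 1.75 V; the load pulls it down.)

V_out ≈ 0.698 V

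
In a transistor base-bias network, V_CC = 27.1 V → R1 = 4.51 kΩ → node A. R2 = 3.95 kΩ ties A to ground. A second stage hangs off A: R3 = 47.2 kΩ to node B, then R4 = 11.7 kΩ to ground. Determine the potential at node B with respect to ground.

V_B ≈ 2.43 V

The second stage (R3 + R4 = 58.90 kΩ) loads node A in parallel with R2.
R2 ‖ (R3+R4) = 3.702 kΩ.
So V_A = 27.1 × 0.4508 = 12.22 V.
Then the unloaded second divider: V_B = V_A × R4/(R3+R4) = 12.22 × 0.1986 = 2.427 V.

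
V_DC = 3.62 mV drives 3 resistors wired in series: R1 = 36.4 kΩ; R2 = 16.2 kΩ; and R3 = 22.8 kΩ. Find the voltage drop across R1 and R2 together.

V ≈ 2.53 mV

Series total: ΣR = 36.4 + 16.2 + 22.8 = 75.40 kΩ.
R_{R1..R2} = 36.4 + 16.2 = 52.60 kΩ.
V = V_DC · R/ΣR = 3.62 × 0.6976 = 2.525 mV.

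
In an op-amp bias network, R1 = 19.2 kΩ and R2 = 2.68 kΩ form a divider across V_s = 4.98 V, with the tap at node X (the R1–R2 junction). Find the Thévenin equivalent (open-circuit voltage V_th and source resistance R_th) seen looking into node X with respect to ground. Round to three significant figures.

V_th ≈ 0.610 V, R_th ≈ 2.35 kΩ

Open-circuit (no load on X): V_th = V_s · R2/(R1 + R2) = 4.98 × 2.68/(19.20 + 2.68) = 0.6100 V.
Zeroing V_s shorts the top of R1 to ground, so R_th = R1 ‖ R2 = 2.352 kΩ.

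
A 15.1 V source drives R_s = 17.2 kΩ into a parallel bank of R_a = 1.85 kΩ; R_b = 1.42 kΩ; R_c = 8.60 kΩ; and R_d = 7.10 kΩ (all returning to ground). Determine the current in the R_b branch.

I ≈ 0.396 mA

Parallel bank: R_p = 1/(1/1.85 + 1/1.42 + 1/8.60 + 1/7.10) = 0.6658 kΩ.
Node voltage V_A = V_in · R_p/(R_s + R_p) = 15.1 × 0.03727 = 0.5628 V.
I(R_b) = V_A / R_b = 0.5628/1.42 = 0.3963 mA.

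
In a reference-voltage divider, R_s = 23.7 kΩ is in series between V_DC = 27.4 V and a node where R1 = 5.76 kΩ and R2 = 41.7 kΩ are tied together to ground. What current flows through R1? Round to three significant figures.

Parallel bank: R_p = 1/(1/5.76 + 1/41.7) = 5.061 kΩ.
V_A by voltage divider: V_A = 27.4 × 5.061/(23.7 + 5.061) = 4.821 V.
I(R1) = V_A / R1 = 4.821/5.76 = 0.8371 mA.

I ≈ 0.837 mA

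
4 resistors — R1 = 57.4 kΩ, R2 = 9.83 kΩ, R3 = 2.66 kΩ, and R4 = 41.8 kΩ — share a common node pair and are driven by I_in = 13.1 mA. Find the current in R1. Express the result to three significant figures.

ΣG = 1/57.4 + 1/9.83 + 1/2.66 + 1/41.8 = 0.5190.
Current divider: I(R1) = I_in · G_k/ΣG = 13.1 × (0.01742/0.5190) = 13.1 × 0.03357 = 0.4397 mA.

I ≈ 0.440 mA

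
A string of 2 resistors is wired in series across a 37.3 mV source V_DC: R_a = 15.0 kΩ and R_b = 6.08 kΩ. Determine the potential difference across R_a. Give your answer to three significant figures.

Series total: ΣR = 15.0 + 6.08 = 21.08 kΩ.
Voltage divider: V = V_DC · (15.00 / 21.08) = 37.3 × 0.7116 = 26.54 mV.

V ≈ 26.5 mV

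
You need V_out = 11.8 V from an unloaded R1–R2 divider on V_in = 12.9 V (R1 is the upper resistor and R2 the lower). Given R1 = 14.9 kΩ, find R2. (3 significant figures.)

R2 ≈ 160 kΩ

The divider ratio is R2/(R1+R2) = 11.8/12.9 = 0.9147.
Rearranging, R2 = R1·k/(1−k) = 14.9 × 10.73 = 159.8 kΩ.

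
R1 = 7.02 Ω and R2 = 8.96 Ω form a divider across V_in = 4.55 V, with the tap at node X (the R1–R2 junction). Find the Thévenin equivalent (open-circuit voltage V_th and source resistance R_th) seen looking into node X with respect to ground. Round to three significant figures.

V_th is the unloaded tap voltage: V_in · R2/(R1+R2) = 4.55 × 0.5607 = 2.551 V.
Looking into X with the source shorted: R_th = R1·R2/(R1+R2) = 7.020 × 8.96/15.98 = 3.936 Ω.

V_th ≈ 2.55 V, R_th ≈ 3.94 Ω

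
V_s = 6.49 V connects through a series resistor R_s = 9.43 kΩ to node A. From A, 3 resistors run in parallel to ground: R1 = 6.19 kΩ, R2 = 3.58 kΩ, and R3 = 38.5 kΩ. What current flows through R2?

Equivalent of the parallel group: R_p = 2.142 kΩ.
Node voltage V_A = V_s · R_p/(R_s + R_p) = 6.49 × 0.1851 = 1.201 V.
Branch current I = V_A/R2 = 1.201/3.58 = 0.3356 mA.

I ≈ 0.336 mA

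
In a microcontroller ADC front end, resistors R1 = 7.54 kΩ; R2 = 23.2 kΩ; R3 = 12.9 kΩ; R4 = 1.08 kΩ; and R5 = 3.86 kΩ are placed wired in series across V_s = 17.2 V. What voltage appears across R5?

V ≈ 1.37 V

ΣR = 7.54 + 23.2 + 12.9 + 1.08 + 3.86 = 48.58 kΩ.
By the voltage-divider rule, V = 17.2 × 3.860/48.58 = 1.367 V.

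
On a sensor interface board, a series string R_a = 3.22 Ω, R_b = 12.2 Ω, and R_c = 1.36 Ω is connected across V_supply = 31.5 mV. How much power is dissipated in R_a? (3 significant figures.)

The common current is I = 31.5/16.78 = 1.877 mA.
P(R_a) = I²·R_a = (1.877)² × 3.22 = 11.35 µW.

P ≈ 11.3 µW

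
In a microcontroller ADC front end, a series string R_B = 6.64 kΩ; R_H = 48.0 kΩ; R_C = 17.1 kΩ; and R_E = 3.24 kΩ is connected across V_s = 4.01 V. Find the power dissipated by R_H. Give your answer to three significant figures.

P ≈ 0.137 mW

ΣR = 74.98 kΩ → I = 4.01/74.98 = 0.05348 mA.
V(R_H) = I·R = 2.567 V; P = V·I = 2.567 × 0.05348 = 0.1373 mW.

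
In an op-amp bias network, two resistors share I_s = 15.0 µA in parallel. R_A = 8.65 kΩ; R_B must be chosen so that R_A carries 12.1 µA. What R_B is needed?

The fraction through R_A equals R_B/(R_A+R_B).
With f = 0.8067, R_B = R_A · f/(1−f) = 8.65 × 4.172 = 36.09 kΩ.

R_B ≈ 36.1 kΩ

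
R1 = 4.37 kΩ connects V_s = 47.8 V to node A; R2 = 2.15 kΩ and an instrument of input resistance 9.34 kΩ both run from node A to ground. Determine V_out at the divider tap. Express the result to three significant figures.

First combine the lower leg with the load: R2 ‖ R_L = 1.748 kΩ.
Voltage divider with the loaded lower leg: V_out = 47.8 × 1.748/(4.37 + 1.748) = 47.8 × 0.2857 = 13.66 V.

V_out ≈ 13.7 V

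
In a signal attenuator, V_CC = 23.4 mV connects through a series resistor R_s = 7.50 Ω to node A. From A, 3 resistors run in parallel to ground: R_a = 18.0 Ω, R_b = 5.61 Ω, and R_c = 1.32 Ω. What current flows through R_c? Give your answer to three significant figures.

Parallel bank: R_p = 1/(1/18.0 + 1/5.61 + 1/1.32) = 1.009 Ω.
V_A = 23.4 × 1.009/8.509 = 2.774 mV.
Branch current I = V_A/R_c = 2.774/1.32 = 2.102 mA.

I ≈ 2.10 mA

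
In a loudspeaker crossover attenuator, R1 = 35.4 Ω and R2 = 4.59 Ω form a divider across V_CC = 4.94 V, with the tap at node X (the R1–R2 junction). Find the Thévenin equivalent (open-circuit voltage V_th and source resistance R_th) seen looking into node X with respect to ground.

Open-circuit (no load on X): V_th = V_CC · R2/(R1 + R2) = 4.94 × 4.59/(35.40 + 4.59) = 0.5670 V.
Zeroing V_CC shorts the top of R1 to ground, so R_th = R1 ‖ R2 = 4.063 Ω.

V_th ≈ 0.567 V, R_th ≈ 4.06 Ω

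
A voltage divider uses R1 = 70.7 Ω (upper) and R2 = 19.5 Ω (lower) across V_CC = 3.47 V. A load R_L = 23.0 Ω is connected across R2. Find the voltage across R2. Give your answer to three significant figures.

V_out ≈ 0.451 V

The load sits in parallel with R2, giving an effective lower resistance R2' = R2·R_L/(R2+R_L) = 10.55 Ω.
Now apply the divider: V_out = 3.47 × 0.1299 = 0.4507 V.
(Unloaded it would be 0.750 V; the load pulls it down.)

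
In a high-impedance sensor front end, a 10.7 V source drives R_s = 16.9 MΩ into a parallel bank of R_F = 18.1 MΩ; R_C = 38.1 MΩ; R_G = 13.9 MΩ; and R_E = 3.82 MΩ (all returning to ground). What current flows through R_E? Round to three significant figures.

I ≈ 0.349 µA

Parallel bank: R_p = 1/(1/18.1 + 1/38.1 + 1/13.9 + 1/3.82) = 2.408 MΩ.
V_A by voltage divider: V_A = 10.7 × 2.408/(16.9 + 2.408) = 1.335 V.
Branch current I = V_A/R_E = 1.335/3.82 = 0.3494 µA.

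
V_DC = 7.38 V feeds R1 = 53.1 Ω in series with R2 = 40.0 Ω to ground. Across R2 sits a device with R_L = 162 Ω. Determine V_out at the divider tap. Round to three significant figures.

R2 ‖ R_L = (40.0 × 162)/(40.0 + 162) = 32.08 Ω.
Voltage divider with the loaded lower leg: V_out = 7.38 × 32.08/(53.1 + 32.08) = 7.38 × 0.3766 = 2.779 V.
(Unloaded it would be 3.17 V; the load pulls it down.)

V_out ≈ 2.78 V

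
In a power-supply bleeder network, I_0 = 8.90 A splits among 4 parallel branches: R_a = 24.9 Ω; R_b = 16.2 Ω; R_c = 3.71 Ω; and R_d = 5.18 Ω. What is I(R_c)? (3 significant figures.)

Conductances: ΣG = 1/24.9 + 1/16.2 + 1/3.71 + 1/5.18 = 0.5645 (1/Ω).
By the current-divider rule, I = I_0 · G_k/ΣG = 8.90 × 0.4775 = 4.250 A.

I ≈ 4.25 A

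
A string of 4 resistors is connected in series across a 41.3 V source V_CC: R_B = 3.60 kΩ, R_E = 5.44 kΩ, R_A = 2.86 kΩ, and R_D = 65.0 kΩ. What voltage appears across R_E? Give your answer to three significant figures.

V ≈ 2.92 V

Total series resistance ΣR = 3.60 + 5.44 + 2.86 + 65.0 = 76.90 kΩ.
Voltage divider: V = V_CC · (5.440 / 76.90) = 41.3 × 0.07074 = 2.922 V.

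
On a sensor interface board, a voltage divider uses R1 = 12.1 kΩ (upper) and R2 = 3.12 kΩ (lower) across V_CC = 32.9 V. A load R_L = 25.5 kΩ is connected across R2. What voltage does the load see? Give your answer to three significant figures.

V_out ≈ 6.15 V

R2 ‖ R_L = (3.12 × 25.5)/(3.12 + 25.5) = 2.780 kΩ.
Voltage divider with the loaded lower leg: V_out = 32.9 × 2.780/(12.1 + 2.780) = 32.9 × 0.1868 = 6.146 V.
(Unloaded it would be 6.74 V; the load pulls it down.)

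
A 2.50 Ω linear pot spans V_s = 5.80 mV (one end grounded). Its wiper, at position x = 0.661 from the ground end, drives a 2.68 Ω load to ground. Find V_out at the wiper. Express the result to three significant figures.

V_out ≈ 3.17 mV

The pot divides into 0.8475 Ω above the wiper and 1.653 Ω below.
R_L loads the lower segment: effective lower R = 1.022 Ω.
Loaded-divider output: V_out = 5.80 × 0.5467 = 3.171 mV.
(Unloaded: V_out = x·V_s = 3.83 mV.)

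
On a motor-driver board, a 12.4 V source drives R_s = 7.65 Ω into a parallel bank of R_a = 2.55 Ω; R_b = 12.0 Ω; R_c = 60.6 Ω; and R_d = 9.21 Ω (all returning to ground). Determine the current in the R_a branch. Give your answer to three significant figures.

I ≈ 0.869 A

Parallel bank: R_p = 1/(1/2.55 + 1/12.0 + 1/60.6 + 1/9.21) = 1.665 Ω.
Node voltage V_A = V_s · R_p/(R_s + R_p) = 12.4 × 0.1788 = 2.217 V.
Branch current I = V_A/R_a = 2.217/2.55 = 0.8692 A.
(Equivalently: I_total = 1.331 A, then current-divider fraction G_k/ΣG = 0.6530.)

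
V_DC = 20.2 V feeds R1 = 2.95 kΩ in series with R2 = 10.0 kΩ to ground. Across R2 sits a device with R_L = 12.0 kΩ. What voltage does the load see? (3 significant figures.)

R2 ‖ R_L = (10.0 × 12.0)/(10.0 + 12.0) = 5.455 kΩ.
Voltage divider with the loaded lower leg: V_out = 20.2 × 5.455/(2.95 + 5.455) = 20.2 × 0.6490 = 13.11 V.
(Unloaded it would be 15.6 V; the load pulls it down.)

V_out ≈ 13.1 V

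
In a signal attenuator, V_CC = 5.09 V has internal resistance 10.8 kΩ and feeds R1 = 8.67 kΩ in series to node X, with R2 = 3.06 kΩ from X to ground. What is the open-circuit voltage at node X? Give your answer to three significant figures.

V_th ≈ 0.691 V

R1' = 10.8 + 8.67 = 19.47 kΩ (source resistance + R1).
V_th is the unloaded tap voltage: V_CC · R2/(R1'+R2) = 5.09 × 0.1358 = 0.6913 V.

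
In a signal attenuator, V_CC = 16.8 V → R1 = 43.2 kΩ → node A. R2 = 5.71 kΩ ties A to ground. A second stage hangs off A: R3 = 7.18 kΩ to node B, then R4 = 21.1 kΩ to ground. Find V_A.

Node A sees R2 in parallel with the series input of stage 2, R3 + R4 = 28.28 kΩ.
Effective lower resistance at A: R2 ‖ 28.28 = 4.751 kΩ.
V_A = 16.8 × 4.751/(43.2 + 4.751) = 1.664 V.

V_A ≈ 1.66 V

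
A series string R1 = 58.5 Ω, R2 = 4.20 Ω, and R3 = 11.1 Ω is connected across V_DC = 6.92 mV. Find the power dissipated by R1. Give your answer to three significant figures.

P ≈ 0.514 µW

The common current is I = 6.92/73.80 = 0.09377 mA.
P = I²R = 0.008792 × 58.5 = 0.5143 µW.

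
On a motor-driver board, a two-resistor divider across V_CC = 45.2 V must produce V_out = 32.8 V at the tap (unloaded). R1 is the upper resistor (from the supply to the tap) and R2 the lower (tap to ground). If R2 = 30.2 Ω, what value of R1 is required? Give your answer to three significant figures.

The divider ratio is R2/(R1+R2) = 32.8/45.2 = 0.7257.
Rearranging, R1 = R2·(1−k)/k = 30.2 × 0.3780 = 11.42 Ω.

R1 ≈ 11.4 Ω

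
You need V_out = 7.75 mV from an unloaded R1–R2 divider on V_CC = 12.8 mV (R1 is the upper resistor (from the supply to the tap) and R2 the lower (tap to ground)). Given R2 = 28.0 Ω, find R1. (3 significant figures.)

The divider ratio is R2/(R1+R2) = 7.75/12.8 = 0.6055.
R1 = R2·(1/k − 1) = 28.0 × 0.6516 = 18.25 Ω.

R1 ≈ 18.2 Ω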